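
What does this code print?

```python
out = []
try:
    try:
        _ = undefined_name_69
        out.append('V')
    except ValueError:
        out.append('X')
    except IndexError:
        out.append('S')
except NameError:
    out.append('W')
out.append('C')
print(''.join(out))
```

Execution trace: 'W' (outer except NameError) → 'C' (after the try/except). Output: WC

Answer: WC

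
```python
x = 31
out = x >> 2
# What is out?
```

Trace:
`x = 31` → x = 31
`out = x >> 2` → out = 7
So out = 7

Answer: 7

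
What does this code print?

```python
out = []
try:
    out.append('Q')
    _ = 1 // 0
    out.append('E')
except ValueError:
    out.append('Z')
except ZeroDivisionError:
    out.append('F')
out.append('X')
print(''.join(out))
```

Execution trace: 'Q' (try body) → 'F' (except ZeroDivisionError) → 'X' (after the try/except). Output: QFX

Answer: QFX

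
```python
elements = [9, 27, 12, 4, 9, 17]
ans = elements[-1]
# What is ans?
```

Trace:
`elements = [9, 27, 12, 4, 9, 17]` → elements = [9, 27, 12, 4, 9, 17]
`ans = elements[-1]` → ans = 17
So ans = 17

Answer: 17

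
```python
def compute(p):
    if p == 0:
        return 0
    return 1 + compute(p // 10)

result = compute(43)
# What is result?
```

Count of digits of 43: 2

Answer: 2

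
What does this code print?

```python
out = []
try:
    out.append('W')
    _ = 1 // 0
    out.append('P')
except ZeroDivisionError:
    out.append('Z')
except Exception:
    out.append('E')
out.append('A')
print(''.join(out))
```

Execution trace: 'W' (try body) → 'Z' (except ZeroDivisionError) → 'A' (after the try/except). Output: WZA

Answer: WZA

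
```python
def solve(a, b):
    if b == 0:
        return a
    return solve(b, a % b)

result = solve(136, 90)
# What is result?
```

solve(136, 90) -> solve(90, 46) -> solve(46, 44) -> solve(44, 2) -> solve(2, 0) -> 2

Answer: 2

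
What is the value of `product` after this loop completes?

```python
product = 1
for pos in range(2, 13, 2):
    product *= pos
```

Product of even numbers 2 to 12
`product` takes the values: 1 → 2 → 8 → 48 → 384 → 3840 → 46080

Answer: 46080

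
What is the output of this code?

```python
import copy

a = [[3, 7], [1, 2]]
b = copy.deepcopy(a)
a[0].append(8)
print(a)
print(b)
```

Key concept: deep copy is fully independent.
Step by step:
`a = [[3, 7], [1, 2]]` → a = [[3, 7], [1, 2]]
`b = copy.deepcopy(a)` → b = [[3, 7], [1, 2]]
`a[0].append(8)` → a = [[3, 7, 8], [1, 2]]
`print(a)` → prints [[3, 7, 8], [1, 2]]
`print(b)` → prints [[3, 7], [1, 2]]

Answer:
[[3, 7, 8], [1, 2]]
[[3, 7], [1, 2]]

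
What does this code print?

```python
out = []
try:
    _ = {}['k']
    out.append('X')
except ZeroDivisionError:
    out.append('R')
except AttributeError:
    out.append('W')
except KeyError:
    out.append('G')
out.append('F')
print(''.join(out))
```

Execution trace: 'G' (except KeyError) → 'F' (after the try/except). Output: GF

Answer: GF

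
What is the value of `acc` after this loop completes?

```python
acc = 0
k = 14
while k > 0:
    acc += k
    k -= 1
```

Sum 14 down to 1
`acc` takes the values: 0 → 14 → 27 → 39 → 50 → 60 → 69 → 77 → 84 → 90 → 95 → 99 → 102 → 104 → 105

Answer: 105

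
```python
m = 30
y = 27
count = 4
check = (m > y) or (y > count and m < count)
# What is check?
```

Trace:
`m = 30` → m = 30
`y = 27` → y = 27
`count = 4` → count = 4
`check = (m > y) or (y > count and m < count)` → check = True
So check = True

Answer: True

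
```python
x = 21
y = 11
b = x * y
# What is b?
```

Trace:
`x = 21` → x = 21
`y = 11` → y = 11
`b = x * y` → b = 231
So b = 231

Answer: 231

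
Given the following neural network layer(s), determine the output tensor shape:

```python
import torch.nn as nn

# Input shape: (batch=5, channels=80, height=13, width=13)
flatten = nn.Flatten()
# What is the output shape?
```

Input: (5, 80, 13, 13) -> Output: (5, 13520)

Answer: (5, 13520)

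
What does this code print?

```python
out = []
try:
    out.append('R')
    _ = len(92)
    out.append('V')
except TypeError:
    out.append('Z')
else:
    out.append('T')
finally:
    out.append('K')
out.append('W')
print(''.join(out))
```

Execution trace: 'R' (try body) → 'Z' (except TypeError) → 'K' (finally) → 'W' (after the try/except). Output: RZKW

Answer: RZKW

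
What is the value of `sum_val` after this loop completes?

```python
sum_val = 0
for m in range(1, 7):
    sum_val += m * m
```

Sum of squares 1² to 6² = 91
`sum_val` takes the values: 0 → 1 → 5 → 14 → 30 → 55 → 91

Answer: 91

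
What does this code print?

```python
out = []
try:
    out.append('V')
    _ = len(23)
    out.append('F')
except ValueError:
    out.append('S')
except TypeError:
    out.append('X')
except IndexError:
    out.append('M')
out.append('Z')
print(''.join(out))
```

Execution trace: 'V' (try body) → 'X' (except TypeError) → 'Z' (after the try/except). Output: VXZ

Answer: VXZ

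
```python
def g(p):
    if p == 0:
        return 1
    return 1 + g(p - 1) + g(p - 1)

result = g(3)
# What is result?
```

g(p) = 1 + 2·g(p-1), g(0)=1. Closed form: (1+1)·2^3 - 1 = 15.

Answer: 15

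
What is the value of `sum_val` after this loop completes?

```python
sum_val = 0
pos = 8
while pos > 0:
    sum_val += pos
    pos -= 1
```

Sum 8 down to 1
`sum_val` takes the values: 0 → 8 → 15 → 21 → 26 → 30 → 33 → 35 → 36

Answer: 36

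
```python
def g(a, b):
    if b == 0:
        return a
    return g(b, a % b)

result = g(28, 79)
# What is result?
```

g(28, 79) -> g(79, 28) -> g(28, 23) -> g(23, 5) -> g(5, 3) -> g(3, 2) -> g(2, 1) -> g(1, 0) -> 1

Answer: 1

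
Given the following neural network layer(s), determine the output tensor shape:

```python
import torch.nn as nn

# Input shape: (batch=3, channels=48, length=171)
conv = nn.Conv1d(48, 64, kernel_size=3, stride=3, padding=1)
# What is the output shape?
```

Input: (3, 48, 171) -> Output: (3, 64, 57)

Answer: (3, 64, 57)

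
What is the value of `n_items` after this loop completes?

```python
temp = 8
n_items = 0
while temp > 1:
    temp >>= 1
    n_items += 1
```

Count right shifts until 1
`n_items` takes the values: 0 → 1 → 2 → 3

Answer: 3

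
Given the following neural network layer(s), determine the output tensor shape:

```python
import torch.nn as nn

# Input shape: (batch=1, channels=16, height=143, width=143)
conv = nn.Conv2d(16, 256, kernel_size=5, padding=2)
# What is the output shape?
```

Input: (1, 16, 143, 143) -> Output: (1, 256, 143, 143)

Answer: (1, 256, 143, 143)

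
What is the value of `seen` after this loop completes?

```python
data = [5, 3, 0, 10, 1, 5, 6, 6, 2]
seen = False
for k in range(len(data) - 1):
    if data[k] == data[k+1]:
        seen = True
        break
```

Check consecutive duplicates in [5, 3, 0, 10, 1, 5, 6, 6, 2]
`seen` takes the values: False → True

Answer: True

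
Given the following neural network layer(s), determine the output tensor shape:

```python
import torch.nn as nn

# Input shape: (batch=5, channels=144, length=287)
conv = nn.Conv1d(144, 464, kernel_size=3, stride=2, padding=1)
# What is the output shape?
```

Input: (5, 144, 287) -> Output: (5, 464, 144)

Answer: (5, 464, 144)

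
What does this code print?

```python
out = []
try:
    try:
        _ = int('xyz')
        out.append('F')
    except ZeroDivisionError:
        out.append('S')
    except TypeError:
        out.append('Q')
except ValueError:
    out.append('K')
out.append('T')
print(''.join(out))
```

Execution trace: 'K' (outer except ValueError) → 'T' (after the try/except). Output: KT

Answer: KT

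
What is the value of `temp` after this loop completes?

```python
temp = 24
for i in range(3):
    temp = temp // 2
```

Halve 3 times: 24 // 2^3 = 3
`temp` takes the values: 24 → 12 → 6 → 3

Answer: 3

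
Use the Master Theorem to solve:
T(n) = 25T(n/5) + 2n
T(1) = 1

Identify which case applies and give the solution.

a=25, b=5, f(n)=2n. log_5(25) = 2. Since c=1 < 2, Case 1 applies: T(n) = Θ(n^log_b(a)) = O(n^2).

Answer: O(n^2) - Case 1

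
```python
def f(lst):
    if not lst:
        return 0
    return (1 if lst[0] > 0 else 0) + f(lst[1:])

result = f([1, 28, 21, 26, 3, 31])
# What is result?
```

Count of positive elements in [1, 28, 21, 26, 3, 31] = 6

Answer: 6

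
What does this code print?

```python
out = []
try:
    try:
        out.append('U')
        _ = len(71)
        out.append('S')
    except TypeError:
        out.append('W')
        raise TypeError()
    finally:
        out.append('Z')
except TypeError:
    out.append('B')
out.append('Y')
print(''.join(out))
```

Execution trace: 'U' (inner try body) → 'W' (inner except TypeError) → 'Z' (inner finally) → 'B' (outer except TypeError) → 'Y' (after the try/except). Output: UWZBY

Answer: UWZBY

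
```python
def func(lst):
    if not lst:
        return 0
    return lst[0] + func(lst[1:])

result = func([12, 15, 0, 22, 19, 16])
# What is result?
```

12 + 15 + 0 + 22 + 19 + 16 + 0 = 84

Answer: 84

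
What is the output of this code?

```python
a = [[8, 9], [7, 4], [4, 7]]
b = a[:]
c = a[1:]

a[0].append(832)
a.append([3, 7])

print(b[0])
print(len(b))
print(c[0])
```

Key concept: slice with nested mutation.
Step by step:
`a = [[8, 9], [7, 4], [4, 7]]` → a = [[8, 9], [7, 4], [4, 7]]
`b = a[:]` → b = [[8, 9], [7, 4], [4, 7]]
`c = a[1:]` → c = [[7, 4], [4, 7]]
`a[0].append(832)` → a = [[8, 9, 832], [7, 4], [4, 7]]; b = [[8, 9, 832], [7, 4], [4, 7]]
`a.append([3, 7])` → a = [[8, 9, 832], [7, 4], [4, 7], [3, 7]]
`print(b[0])` → prints [8, 9, 832]
`print(len(b))` → prints 3
`print(c[0])` → prints [7, 4]

Answer:
[8, 9, 832]
3
[7, 4]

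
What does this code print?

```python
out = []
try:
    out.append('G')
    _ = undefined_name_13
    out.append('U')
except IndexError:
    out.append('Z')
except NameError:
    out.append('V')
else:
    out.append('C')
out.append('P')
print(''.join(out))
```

Execution trace: 'G' (try body) → 'V' (except NameError) → 'P' (after the try/except). Output: GVP

Answer: GVP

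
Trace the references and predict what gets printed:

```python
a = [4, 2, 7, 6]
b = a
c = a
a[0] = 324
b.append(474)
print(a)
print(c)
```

Key concept: multiple aliases.
Step by step:
`a = [4, 2, 7, 6]` → a = [4, 2, 7, 6]
`b = a` → b = [4, 2, 7, 6] (same object as a)
`c = a` → c = [4, 2, 7, 6] (same object as a, b)
`a[0] = 324` → a = [324, 2, 7, 6] (same object as b, c); b = [324, 2, 7, 6] (same object as a, c); c = [324, 2, 7, 6] (same object as a, b)
`b.append(474)` → a = [324, 2, 7, 6, 474] (same object as b, c); b = [324, 2, 7, 6, 474] (same object as a, c); c = [324, 2, 7, 6, 474] (same object as a, b)
`print(a)` → prints [324, 2, 7, 6, 474]
`print(c)` → prints [324, 2, 7, 6, 474]

Answer:
[324, 2, 7, 6, 474]
[324, 2, 7, 6, 474]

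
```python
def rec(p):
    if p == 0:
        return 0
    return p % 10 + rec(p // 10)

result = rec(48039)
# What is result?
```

Sum of digits of 48039: 9 + 3 + 0 + 8 + 4 = 24

Answer: 24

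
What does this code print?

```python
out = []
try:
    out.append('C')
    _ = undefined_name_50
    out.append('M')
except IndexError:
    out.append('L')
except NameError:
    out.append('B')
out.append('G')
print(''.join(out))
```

Execution trace: 'C' (try body) → 'B' (except NameError) → 'G' (after the try/except). Output: CBG

Answer: CBG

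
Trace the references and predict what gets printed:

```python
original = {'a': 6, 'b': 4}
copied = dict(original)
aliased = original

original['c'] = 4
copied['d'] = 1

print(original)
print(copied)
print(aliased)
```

Key concept: dict() creates copy, assignment creates alias.
Step by step:
`original = {'a': 6, 'b': 4}` → original = {'a': 6, 'b': 4}
`copied = dict(original)` → copied = {'a': 6, 'b': 4}
`aliased = original` → aliased = {'a': 6, 'b': 4} (same object as original)
`original['c'] = 4` → original = {'a': 6, 'b': 4, 'c': 4} (same object as aliased); aliased = {'a': 6, 'b': 4, 'c': 4} (same object as original)
`copied['d'] = 1` → copied = {'a': 6, 'b': 4, 'd': 1}
`print(original)` → prints {'a': 6, 'b': 4, 'c': 4}
`print(copied)` → prints {'a': 6, 'b': 4, 'd': 1}
`print(aliased)` → prints {'a': 6, 'b': 4, 'c': 4}

Answer:
{'a': 6, 'b': 4, 'c': 4}
{'a': 6, 'b': 4, 'd': 1}
{'a': 6, 'b': 4, 'c': 4}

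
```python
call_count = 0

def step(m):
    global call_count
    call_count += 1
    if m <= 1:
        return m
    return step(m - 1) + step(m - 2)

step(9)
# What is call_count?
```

Calls(m) = 1 + Calls(m-1) + Calls(m-2); Calls(0)=Calls(1)=1. For m=9 this gives 109.

Answer: 109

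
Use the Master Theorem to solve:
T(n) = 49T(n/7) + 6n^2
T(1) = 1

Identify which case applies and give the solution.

a=49, b=7, f(n)=6n^2. log_7(49) = 2. Since c=2 = 2, Case 2 applies: T(n) = Θ(n^log_b(a) · log n) = O(n^2 log n).

Answer: O(n^2 log n) - Case 2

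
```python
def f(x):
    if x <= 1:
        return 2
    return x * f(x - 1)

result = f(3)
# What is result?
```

f(3) = 3 * 2 * 2 = 12

Answer: 12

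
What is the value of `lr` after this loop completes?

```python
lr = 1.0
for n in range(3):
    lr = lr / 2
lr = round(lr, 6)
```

Halving LR 3 times: 1 / 2^3
`lr` takes the values: 1.0 → 0.5 → 0.25 → 0.125

Answer: 0.125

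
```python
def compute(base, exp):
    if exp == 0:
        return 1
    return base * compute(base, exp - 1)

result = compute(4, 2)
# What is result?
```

compute(4, 2) = 4 * 4 = 16

Answer: 16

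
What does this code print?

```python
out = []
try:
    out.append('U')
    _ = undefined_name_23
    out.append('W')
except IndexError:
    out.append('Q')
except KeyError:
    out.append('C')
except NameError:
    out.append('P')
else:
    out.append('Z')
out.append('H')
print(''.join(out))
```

Execution trace: 'U' (try body) → 'P' (except NameError) → 'H' (after the try/except). Output: UPH

Answer: UPH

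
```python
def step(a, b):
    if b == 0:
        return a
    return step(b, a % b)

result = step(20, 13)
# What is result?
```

step(20, 13) -> step(13, 7) -> step(7, 6) -> step(6, 1) -> step(1, 0) -> 1

Answer: 1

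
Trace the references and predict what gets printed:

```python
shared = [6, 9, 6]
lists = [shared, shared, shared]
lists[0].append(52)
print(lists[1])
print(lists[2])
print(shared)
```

Key concept: list of same reference.
Step by step:
`shared = [6, 9, 6]` → shared = [6, 9, 6]
`lists = [shared, shared, shared]` → lists = [[6, 9, 6], [6, 9, 6], [6, 9, 6]]
`lists[0].append(52)` → shared = [6, 9, 6, 52]; lists = [[6, 9, 6, 52], [6, 9, 6, 52], [6, 9, 6, 52]]
`print(lists[1])` → prints [6, 9, 6, 52]
`print(lists[2])` → prints [6, 9, 6, 52]
`print(shared)` → prints [6, 9, 6, 52]

Answer:
[6, 9, 6, 52]
[6, 9, 6, 52]
[6, 9, 6, 52]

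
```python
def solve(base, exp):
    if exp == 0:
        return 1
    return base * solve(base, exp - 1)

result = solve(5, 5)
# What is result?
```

solve(5, 5) = 5 * 5 * 5 * 5 * 5 = 3125

Answer: 3125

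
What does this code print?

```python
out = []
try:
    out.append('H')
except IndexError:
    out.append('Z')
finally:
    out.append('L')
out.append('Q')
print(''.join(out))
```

Execution trace: 'H' (try body, no exception) → 'L' (finally) → 'Q' (after the try/except). Output: HLQ

Answer: HLQ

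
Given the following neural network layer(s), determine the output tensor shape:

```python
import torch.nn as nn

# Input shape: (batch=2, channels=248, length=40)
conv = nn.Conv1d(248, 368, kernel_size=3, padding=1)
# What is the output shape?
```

Input: (2, 248, 40) -> Output: (2, 368, 40)

Answer: (2, 368, 40)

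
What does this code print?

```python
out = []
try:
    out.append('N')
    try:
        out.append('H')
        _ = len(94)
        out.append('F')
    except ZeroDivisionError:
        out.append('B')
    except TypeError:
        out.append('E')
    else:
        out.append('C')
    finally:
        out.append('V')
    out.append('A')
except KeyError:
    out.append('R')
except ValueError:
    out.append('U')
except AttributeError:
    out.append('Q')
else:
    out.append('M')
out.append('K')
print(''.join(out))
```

Execution trace: 'N' (try body) → 'H' (inner try body) → 'E' (inner except TypeError) → 'V' (inner finally) → 'A' (try body, no exception) → 'M' (else) → 'K' (after the try/except). Output: NHEVAMK

Answer: NHEVAMK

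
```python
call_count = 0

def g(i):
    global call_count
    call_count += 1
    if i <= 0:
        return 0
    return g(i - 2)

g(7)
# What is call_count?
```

Linear recursion stepping by 2: 5 calls from i=7 down to ≤0.

Answer: 5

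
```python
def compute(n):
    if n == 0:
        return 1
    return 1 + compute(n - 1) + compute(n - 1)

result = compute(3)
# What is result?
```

compute(n) = 1 + 2·compute(n-1), compute(0)=1. Closed form: (1+1)·2^3 - 1 = 15.

Answer: 15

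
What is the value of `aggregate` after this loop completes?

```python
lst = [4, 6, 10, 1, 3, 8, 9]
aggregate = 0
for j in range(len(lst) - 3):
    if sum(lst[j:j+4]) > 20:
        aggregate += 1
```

Count windows with sum > 20
`aggregate` takes the values: 0 → 1 → 2 → 3

Answer: 3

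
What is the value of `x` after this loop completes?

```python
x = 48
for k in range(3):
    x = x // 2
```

Halve 3 times: 48 // 2^3 = 6
`x` takes the values: 48 → 24 → 12 → 6

Answer: 6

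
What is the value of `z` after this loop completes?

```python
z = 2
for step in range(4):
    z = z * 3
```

Multiply by 3, 4 times: 2 * 3^4 = 162
`z` takes the values: 2 → 6 → 18 → 54 → 162

Answer: 162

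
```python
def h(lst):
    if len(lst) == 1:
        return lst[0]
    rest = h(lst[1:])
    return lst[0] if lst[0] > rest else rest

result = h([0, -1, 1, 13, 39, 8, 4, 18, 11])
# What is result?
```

Recursive max over [0, -1, 1, 13, 39, 8, 4, 18, 11] = 39

Answer: 39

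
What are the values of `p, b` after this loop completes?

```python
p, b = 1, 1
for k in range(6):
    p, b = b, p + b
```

Fibonacci: after 6 iterations
`p, b` takes the values: (1, 1) → (1, 2) → (2, 3) → (3, 5) → (5, 8) → (8, 13) → (13, 21)

Answer: 13, 21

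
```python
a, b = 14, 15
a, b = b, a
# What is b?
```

Trace:
`a, b = 14, 15` → a = 14; b = 15
`a, b = b, a` → a = 15; b = 14
So b = 14

Answer: 14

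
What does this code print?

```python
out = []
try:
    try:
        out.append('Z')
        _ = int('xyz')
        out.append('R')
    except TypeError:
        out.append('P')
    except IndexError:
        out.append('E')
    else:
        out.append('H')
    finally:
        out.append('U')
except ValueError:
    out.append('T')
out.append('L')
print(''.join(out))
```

Execution trace: 'Z' (try body) → 'U' (finally) → 'T' (outer except ValueError) → 'L' (after the try/except). Output: ZUTL

Answer: ZUTL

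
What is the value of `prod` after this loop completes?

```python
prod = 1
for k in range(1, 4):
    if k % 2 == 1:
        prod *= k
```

Product of odd numbers 1 to 3
`prod` takes the values: 1 → 3

Answer: 3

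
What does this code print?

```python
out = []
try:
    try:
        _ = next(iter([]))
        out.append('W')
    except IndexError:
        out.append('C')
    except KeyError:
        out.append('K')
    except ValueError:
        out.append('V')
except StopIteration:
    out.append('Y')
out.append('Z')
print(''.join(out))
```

Execution trace: 'Y' (outer except StopIteration) → 'Z' (after the try/except). Output: YZ

Answer: YZ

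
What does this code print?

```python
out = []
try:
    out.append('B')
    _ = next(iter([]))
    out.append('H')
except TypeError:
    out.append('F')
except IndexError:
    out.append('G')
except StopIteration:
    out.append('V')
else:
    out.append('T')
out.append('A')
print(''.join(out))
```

Execution trace: 'B' (try body) → 'V' (except StopIteration) → 'A' (after the try/except). Output: BVA

Answer: BVA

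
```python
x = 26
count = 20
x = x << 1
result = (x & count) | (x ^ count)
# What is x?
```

Trace:
`x = 26` → x = 26
`count = 20` → count = 20
`x = x << 1` → x = 52
`result = (x & count) | (x ^ count)` → result = 52
So x = 52

Answer: 52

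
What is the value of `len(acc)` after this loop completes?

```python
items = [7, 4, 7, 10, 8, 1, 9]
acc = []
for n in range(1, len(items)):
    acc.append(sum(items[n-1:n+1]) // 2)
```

Number of 2-element averages
`acc` takes the values: [] → [5] → [5, 5] → [5, 5, 8] → [5, 5, 8, 9] → [5, 5, 8, 9, 4] → [5, 5, 8, 9, 4, 5]
So `len(acc)` = 6

Answer: 6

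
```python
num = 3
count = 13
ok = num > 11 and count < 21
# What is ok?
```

Trace:
`num = 3` → num = 3
`count = 13` → count = 13
`ok = num > 11 and count < 21` → ok = False
So ok = False

Answer: False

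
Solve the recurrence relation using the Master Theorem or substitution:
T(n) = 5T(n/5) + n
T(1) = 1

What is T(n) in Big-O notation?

By Master Theorem: a=5, b=5, f(n)=n. Since log_5(5) = 1 and f(n) = Θ(n^1), Case 2 applies. T(n) = O(n log n).

Answer: O(n log n)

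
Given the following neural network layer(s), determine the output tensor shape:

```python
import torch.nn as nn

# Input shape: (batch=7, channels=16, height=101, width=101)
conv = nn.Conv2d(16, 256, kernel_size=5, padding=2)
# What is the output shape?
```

Input: (7, 16, 101, 101) -> Output: (7, 256, 101, 101)

Answer: (7, 256, 101, 101)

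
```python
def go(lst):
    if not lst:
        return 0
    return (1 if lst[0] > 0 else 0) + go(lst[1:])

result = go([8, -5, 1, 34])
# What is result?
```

Count of positive elements in [8, -5, 1, 34] = 3

Answer: 3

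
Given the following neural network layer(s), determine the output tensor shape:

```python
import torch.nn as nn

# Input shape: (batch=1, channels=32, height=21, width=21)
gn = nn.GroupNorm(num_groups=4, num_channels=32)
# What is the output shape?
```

Input: (1, 32, 21, 21) -> Output: (1, 32, 21, 21)

Answer: (1, 32, 21, 21)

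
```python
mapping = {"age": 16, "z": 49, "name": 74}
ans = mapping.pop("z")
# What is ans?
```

Trace:
`mapping = {"age": 16, "z": 49, "name": 74}` → mapping = {'age': 16, 'z': 49, 'name': 74}
`ans = mapping.pop("z")` → mapping = {'age': 16, 'name': 74}; ans = 49
So ans = 49

Answer: 49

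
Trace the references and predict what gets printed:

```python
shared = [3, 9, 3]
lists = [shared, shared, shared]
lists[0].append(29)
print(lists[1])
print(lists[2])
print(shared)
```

Key concept: list of same reference.
Step by step:
`shared = [3, 9, 3]` → shared = [3, 9, 3]
`lists = [shared, shared, shared]` → lists = [[3, 9, 3], [3, 9, 3], [3, 9, 3]]
`lists[0].append(29)` → shared = [3, 9, 3, 29]; lists = [[3, 9, 3, 29], [3, 9, 3, 29], [3, 9, 3, 29]]
`print(lists[1])` → prints [3, 9, 3, 29]
`print(lists[2])` → prints [3, 9, 3, 29]
`print(shared)` → prints [3, 9, 3, 29]

Answer:
[3, 9, 3, 29]
[3, 9, 3, 29]
[3, 9, 3, 29]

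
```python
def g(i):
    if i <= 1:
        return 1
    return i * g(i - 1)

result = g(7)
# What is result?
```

g(7) = 7 * 6 * 5 * 4 * 3 * 2 * 1 = 5040

Answer: 5040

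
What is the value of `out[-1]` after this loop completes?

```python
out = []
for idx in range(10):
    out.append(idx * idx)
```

Last element of squares 0 to 9
`out` takes the values: [] → [0] → [0, 1] → [0, 1, 4] → [0, 1, 4, 9] → [0, 1, 4, 9, 16] → [0, 1, 4, 9, 16, 25] → [0, 1, 4, 9, 16, 25, 36] → [0, 1, 4, 9, 16, 25, 36, 49] → [0, 1, 4, 9, 16, 25, 36, 49, 64] → [0, 1, 4, 9, 16, 25, 36, 49, 64, 81]
So `out[-1]` = 81

Answer: 81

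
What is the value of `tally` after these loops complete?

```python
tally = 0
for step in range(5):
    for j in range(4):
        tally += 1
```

5 * 4 = 20
`tally` takes the values: 0 → 1 → 2 → 3 → 4 → 5 → 6 → 7 → 8 → 9 → 10 → 11 → 12 → 13 → 14 → 15 → 16 → 17 → 18 → 19 → 20

Answer: 20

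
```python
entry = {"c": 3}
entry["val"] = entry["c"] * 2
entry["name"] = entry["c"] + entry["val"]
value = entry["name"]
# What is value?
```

Trace:
`entry = {"c": 3}` → entry = {'c': 3}
`entry["val"] = entry["c"] * 2` → entry = {'c': 3, 'val': 6}
`entry["name"] = entry["c"] + entry["val"]` → entry = {'c': 3, 'val': 6, 'name': 9}
`value = entry["name"]` → value = 9
So value = 9

Answer: 9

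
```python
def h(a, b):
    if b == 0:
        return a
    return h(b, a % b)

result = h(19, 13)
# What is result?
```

h(19, 13) -> h(13, 6) -> h(6, 1) -> h(1, 0) -> 1

Answer: 1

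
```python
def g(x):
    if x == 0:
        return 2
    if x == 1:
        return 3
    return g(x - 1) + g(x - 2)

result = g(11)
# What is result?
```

Build up from base cases: g(0)=2, g(1)=3, g(2)=5, g(3)=8, g(4)=13, g(5)=21, g(6)=34, ..., g(11)=377

Answer: 377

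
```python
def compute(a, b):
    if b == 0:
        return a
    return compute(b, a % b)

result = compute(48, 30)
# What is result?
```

compute(48, 30) -> compute(30, 18) -> compute(18, 12) -> compute(12, 6) -> compute(6, 0) -> 6

Answer: 6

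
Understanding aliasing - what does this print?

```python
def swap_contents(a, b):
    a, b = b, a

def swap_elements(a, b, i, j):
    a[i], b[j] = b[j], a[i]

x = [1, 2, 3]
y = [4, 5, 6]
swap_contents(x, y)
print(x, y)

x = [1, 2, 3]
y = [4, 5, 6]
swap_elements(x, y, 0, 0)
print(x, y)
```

Key concept: parameter rebinding vs mutation.
Step by step:
`x = [1, 2, 3]` → x = [1, 2, 3]
`y = [4, 5, 6]` → y = [4, 5, 6]
`swap_contents(x, y)` → no visible change to tracked variables
`print(x, y)` → prints [1, 2, 3] [4, 5, 6]
`x = [1, 2, 3]` → x = [1, 2, 3]
`y = [4, 5, 6]` → y = [4, 5, 6]
`swap_elements(x, y, 0, 0)` → x = [4, 2, 3]; y = [1, 5, 6]
`print(x, y)` → prints [4, 2, 3] [1, 5, 6]

Answer:
[1, 2, 3] [4, 5, 6]
[4, 2, 3] [1, 5, 6]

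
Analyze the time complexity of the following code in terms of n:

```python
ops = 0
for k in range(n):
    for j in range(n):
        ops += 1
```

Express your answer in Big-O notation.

Each loop level contributes: n × n. Multiplying the contributions gives O(n^2).

Answer: O(n^2)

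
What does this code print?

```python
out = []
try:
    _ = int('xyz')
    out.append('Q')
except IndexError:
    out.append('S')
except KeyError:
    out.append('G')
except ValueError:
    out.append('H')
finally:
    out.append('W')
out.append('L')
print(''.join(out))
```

Execution trace: 'H' (except ValueError) → 'W' (finally) → 'L' (after the try/except). Output: HWL

Answer: HWL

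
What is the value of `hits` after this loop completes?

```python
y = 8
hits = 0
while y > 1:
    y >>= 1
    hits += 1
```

Count right shifts until 1
`hits` takes the values: 0 → 1 → 2 → 3

Answer: 3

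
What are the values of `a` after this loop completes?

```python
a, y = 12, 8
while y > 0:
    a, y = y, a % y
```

GCD of 12 and 8
`a` takes the values: 12 → 8 → 4

Answer: 4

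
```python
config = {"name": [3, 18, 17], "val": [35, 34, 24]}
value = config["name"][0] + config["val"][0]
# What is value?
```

Trace:
`config = {"name": [3, 18, 17], "val": [35, 34, 24]}` → config = {'name': [3, 18, 17], 'val': [35, 34, 24]}
`value = config["name"][0] + config["val"][0]` → value = 38
So value = 38

Answer: 38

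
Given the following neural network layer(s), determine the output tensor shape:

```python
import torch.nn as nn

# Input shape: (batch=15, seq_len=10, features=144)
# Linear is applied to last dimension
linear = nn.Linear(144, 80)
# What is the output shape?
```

Input: (15, 10, 144) -> Output: (15, 10, 80)

Answer: (15, 10, 80)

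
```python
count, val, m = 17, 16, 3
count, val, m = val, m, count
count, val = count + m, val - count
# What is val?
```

Trace:
`count, val, m = 17, 16, 3` → count = 17; val = 16; m = 3
`count, val, m = val, m, count` → count = 16; val = 3; m = 17
`count, val = count + m, val - count` → count = 33; val = -13
So val = -13

Answer: -13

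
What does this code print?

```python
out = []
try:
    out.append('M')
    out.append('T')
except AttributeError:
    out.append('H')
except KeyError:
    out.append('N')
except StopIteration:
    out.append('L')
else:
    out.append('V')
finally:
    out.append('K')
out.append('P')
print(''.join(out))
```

Execution trace: 'M' (try body) → 'T' (try body, no exception) → 'V' (else) → 'K' (finally) → 'P' (after the try/except). Output: MTVKP

Answer: MTVKP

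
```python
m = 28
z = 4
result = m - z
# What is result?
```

Trace:
`m = 28` → m = 28
`z = 4` → z = 4
`result = m - z` → result = 24
So result = 24

Answer: 24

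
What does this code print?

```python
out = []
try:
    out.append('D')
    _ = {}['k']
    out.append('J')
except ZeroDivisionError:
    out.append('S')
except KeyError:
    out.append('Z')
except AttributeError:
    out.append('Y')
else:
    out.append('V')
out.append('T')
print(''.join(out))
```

Execution trace: 'D' (try body) → 'Z' (except KeyError) → 'T' (after the try/except). Output: DZT

Answer: DZT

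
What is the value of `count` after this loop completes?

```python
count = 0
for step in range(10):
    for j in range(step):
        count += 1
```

Triangle number: 0+1+2+...+9
`count` takes the values: 0 → 1 → 2 → 3 → 4 → 5 → 6 → 7 → 8 → 9 → 10 → 11 → 12 → 13 → 14 → 15 → 16 → 17 → 18 → 19 → 20 → 21 → 22 → 23 → 24 → 25 → 26 → 27 → 28 → 29 → … → 41 → 42 → 43 → 44 → 45

Answer: 45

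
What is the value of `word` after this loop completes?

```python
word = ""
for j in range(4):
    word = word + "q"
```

Repeat 'q' 4 times
`word` takes the values: "" → "q" → "qq" → "qqq" → "qqqq"

Answer: "qqqq"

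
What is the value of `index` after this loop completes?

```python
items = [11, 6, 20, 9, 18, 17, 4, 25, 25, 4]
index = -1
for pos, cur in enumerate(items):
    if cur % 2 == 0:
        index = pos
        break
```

First even number index in [11, 6, 20, 9, 18, 17, 4, 25, 25, 4]
`index` takes the values: -1 → 1

Answer: 1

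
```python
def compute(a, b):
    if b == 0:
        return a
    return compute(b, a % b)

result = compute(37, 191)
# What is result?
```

compute(37, 191) -> compute(191, 37) -> compute(37, 6) -> compute(6, 1) -> compute(1, 0) -> 1

Answer: 1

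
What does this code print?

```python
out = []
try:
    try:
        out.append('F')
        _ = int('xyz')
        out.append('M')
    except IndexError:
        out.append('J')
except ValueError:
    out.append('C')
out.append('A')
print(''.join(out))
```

Execution trace: 'F' (try body) → 'C' (outer except ValueError) → 'A' (after the try/except). Output: FCA

Answer: FCA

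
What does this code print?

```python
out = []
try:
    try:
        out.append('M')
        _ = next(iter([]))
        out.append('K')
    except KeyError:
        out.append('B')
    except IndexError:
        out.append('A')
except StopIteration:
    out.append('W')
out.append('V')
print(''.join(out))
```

Execution trace: 'M' (try body) → 'W' (outer except StopIteration) → 'V' (after the try/except). Output: MWV

Answer: MWV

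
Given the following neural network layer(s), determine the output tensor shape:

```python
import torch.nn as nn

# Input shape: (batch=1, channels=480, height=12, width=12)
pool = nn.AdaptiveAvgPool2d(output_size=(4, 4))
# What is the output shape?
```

Input: (1, 480, 12, 12) -> Output: (1, 480, 4, 4)

Answer: (1, 480, 4, 4)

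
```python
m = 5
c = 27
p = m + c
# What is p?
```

Trace:
`m = 5` → m = 5
`c = 27` → c = 27
`p = m + c` → p = 32
So p = 32

Answer: 32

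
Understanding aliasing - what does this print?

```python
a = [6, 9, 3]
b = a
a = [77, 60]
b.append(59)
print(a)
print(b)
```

Key concept: rebinding vs mutation: a is rebound to a new list, b still points at the original.
Step by step:
`a = [6, 9, 3]` → a = [6, 9, 3]
`b = a` → b = [6, 9, 3] (same object as a)
`a = [77, 60]` → a = [77, 60]
`b.append(59)` → b = [6, 9, 3, 59]
`print(a)` → prints [77, 60]
`print(b)` → prints [6, 9, 3, 59]

Answer:
[77, 60]
[6, 9, 3, 59]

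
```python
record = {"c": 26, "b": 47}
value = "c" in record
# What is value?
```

Trace:
`record = {"c": 26, "b": 47}` → record = {'c': 26, 'b': 47}
`value = "c" in record` → value = True
So value = True

Answer: True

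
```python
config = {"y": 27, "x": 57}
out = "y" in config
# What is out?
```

Trace:
`config = {"y": 27, "x": 57}` → config = {'y': 27, 'x': 57}
`out = "y" in config` → out = True
So out = True

Answer: True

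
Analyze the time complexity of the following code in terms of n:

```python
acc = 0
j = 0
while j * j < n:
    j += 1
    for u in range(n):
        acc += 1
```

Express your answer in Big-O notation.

Each loop level contributes: √n × n. Multiplying the contributions gives O(n√n).

Answer: O(n√n)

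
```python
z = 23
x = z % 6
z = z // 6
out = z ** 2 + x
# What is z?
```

Trace:
`z = 23` → z = 23
`x = z % 6` → x = 5
`z = z // 6` → z = 3
`out = z ** 2 + x` → out = 14
So z = 3

Answer: 3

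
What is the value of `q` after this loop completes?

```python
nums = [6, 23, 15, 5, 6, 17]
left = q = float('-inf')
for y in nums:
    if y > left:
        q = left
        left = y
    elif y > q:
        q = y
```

Second largest (with repeats) in [6, 23, 15, 5, 6, 17]
`q` takes the values: -inf → 6 → 15 → 17

Answer: 17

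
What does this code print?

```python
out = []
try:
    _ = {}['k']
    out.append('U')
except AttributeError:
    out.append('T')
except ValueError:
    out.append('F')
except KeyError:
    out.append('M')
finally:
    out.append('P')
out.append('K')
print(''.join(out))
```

Execution trace: 'M' (except KeyError) → 'P' (finally) → 'K' (after the try/except). Output: MPK

Answer: MPK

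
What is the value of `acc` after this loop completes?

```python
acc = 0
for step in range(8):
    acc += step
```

Sum of 0 to 7 = 28
`acc` takes the values: 0 → 1 → 3 → 6 → 10 → 15 → 21 → 28

Answer: 28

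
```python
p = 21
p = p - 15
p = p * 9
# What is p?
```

Trace:
`p = 21` → p = 21
`p = p - 15` → p = 6
`p = p * 9` → p = 54
So p = 54

Answer: 54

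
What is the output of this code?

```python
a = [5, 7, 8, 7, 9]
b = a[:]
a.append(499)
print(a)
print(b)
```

Key concept: slice [:] creates copy.
Step by step:
`a = [5, 7, 8, 7, 9]` → a = [5, 7, 8, 7, 9]
`b = a[:]` → b = [5, 7, 8, 7, 9]
`a.append(499)` → a = [5, 7, 8, 7, 9, 499]
`print(a)` → prints [5, 7, 8, 7, 9, 499]
`print(b)` → prints [5, 7, 8, 7, 9]

Answer:
[5, 7, 8, 7, 9, 499]
[5, 7, 8, 7, 9]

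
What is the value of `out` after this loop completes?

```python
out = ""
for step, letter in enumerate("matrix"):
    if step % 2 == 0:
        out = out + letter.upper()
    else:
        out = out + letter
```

Uppercase even positions in 'matrix'
`out` takes the values: "" → "M" → "Ma" → "MaT" → "MaTr" → "MaTrI" → "MaTrIx"

Answer: "MaTrIx"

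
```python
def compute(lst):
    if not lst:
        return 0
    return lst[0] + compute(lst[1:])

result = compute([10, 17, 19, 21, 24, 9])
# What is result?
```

10 + 17 + 19 + 21 + 24 + 9 + 0 = 100

Answer: 100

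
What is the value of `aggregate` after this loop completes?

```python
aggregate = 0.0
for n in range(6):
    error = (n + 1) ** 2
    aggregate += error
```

Sum of squared losses 1² + 2² + ... + 6²
`aggregate` takes the values: 0.0 → 1.0 → 5.0 → 14.0 → 30.0 → 55.0 → 91.0

Answer: 91.0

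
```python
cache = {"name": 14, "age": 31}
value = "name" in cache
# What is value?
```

Trace:
`cache = {"name": 14, "age": 31}` → cache = {'name': 14, 'age': 31}
`value = "name" in cache` → value = True
So value = True

Answer: True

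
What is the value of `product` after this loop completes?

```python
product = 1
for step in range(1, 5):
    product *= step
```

4! = 24
`product` takes the values: 1 → 2 → 6 → 24

Answer: 24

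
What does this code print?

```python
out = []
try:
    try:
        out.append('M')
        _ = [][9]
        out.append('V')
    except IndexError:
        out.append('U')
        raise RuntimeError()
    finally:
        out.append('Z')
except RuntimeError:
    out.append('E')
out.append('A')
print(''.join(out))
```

Execution trace: 'M' (inner try body) → 'U' (inner except IndexError) → 'Z' (inner finally) → 'E' (outer except RuntimeError) → 'A' (after the try/except). Output: MUZEA

Answer: MUZEA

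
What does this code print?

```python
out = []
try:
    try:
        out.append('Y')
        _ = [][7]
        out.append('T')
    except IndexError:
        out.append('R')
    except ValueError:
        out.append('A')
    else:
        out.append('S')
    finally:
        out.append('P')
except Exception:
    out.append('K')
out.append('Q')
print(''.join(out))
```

Execution trace: 'Y' (inner try body) → 'R' (inner except IndexError) → 'P' (inner finally) → 'Q' (after the try/except). Output: YRPQ

Answer: YRPQ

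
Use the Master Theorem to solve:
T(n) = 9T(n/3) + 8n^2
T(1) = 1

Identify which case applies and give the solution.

a=9, b=3, f(n)=8n^2. log_3(9) = 2. Since c=2 = 2, Case 2 applies: T(n) = Θ(n^log_b(a) · log n) = O(n^2 log n).

Answer: O(n^2 log n) - Case 2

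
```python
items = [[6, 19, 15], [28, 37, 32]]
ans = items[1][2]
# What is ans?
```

Trace:
`items = [[6, 19, 15], [28, 37, 32]]` → items = [[6, 19, 15], [28, 37, 32]]
`ans = items[1][2]` → ans = 32
So ans = 32

Answer: 32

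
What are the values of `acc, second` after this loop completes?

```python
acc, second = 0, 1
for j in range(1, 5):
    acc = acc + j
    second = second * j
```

Sum and factorial of 1 to 4
`acc, second` takes the values: (0, 1) → (1, 1) → (3, 1) → (3, 2) → (6, 2) → (6, 6) → (10, 6) → (10, 24)

Answer: 10, 24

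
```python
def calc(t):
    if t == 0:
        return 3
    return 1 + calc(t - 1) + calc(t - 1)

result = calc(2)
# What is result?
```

calc(t) = 1 + 2·calc(t-1), calc(0)=3. Closed form: (3+1)·2^2 - 1 = 15.

Answer: 15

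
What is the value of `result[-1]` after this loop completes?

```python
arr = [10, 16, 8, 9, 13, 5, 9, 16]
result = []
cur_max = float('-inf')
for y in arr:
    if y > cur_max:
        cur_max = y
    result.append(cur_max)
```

Running max ends at 16
`result` takes the values: [] → [10] → [10, 16] → [10, 16, 16] → [10, 16, 16, 16] → [10, 16, 16, 16, 16] → [10, 16, 16, 16, 16, 16] → [10, 16, 16, 16, 16, 16, 16] → [10, 16, 16, 16, 16, 16, 16, 16]
So `result[-1]` = 16

Answer: 16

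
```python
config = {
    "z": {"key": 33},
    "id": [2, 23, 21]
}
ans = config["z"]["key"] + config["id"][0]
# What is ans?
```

Trace:
`config = { ...` → config = {'z': {'key': 33}, 'id': [2, 23, 21]}
`ans = config["z"]["key"] + config["id"][0]` → ans = 35
So ans = 35

Answer: 35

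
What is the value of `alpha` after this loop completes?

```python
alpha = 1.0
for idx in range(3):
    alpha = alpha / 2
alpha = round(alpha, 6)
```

Halving LR 3 times: 1 / 2^3
`alpha` takes the values: 1.0 → 0.5 → 0.25 → 0.125

Answer: 0.125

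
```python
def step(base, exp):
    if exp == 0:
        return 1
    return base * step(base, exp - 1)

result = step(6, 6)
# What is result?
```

step(6, 6) = 6 * 6 * 6 * 6 * 6 * 6 = 46656

Answer: 46656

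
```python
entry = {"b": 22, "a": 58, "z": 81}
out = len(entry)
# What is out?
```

Trace:
`entry = {"b": 22, "a": 58, "z": 81}` → entry = {'b': 22, 'a': 58, 'z': 81}
`out = len(entry)` → out = 3
So out = 3

Answer: 3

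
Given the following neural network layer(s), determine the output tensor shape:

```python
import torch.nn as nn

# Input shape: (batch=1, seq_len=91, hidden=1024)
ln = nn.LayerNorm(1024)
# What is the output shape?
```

Input: (1, 91, 1024) -> Output: (1, 91, 1024)

Answer: (1, 91, 1024)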